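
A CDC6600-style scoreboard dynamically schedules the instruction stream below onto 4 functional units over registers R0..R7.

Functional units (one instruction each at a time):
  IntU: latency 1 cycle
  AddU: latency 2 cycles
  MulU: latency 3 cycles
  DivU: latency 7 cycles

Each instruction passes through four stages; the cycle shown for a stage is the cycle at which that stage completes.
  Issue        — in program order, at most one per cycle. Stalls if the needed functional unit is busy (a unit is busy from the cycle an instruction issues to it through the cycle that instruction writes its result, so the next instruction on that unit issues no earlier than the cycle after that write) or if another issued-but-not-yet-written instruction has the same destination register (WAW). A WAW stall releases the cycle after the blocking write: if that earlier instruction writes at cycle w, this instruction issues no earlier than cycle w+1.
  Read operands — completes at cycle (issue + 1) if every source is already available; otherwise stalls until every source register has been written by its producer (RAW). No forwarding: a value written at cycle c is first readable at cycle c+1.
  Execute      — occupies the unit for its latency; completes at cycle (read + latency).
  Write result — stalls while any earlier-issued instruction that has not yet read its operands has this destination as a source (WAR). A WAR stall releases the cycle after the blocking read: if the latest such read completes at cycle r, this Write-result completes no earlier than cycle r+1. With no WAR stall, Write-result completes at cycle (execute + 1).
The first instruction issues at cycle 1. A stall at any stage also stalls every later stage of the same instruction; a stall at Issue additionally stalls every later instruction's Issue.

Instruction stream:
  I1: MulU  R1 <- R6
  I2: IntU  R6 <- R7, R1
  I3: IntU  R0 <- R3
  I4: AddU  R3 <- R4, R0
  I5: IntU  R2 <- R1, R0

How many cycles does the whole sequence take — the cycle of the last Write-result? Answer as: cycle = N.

cycle = 17

[1] I1 issues→MulU
[2] I1 reads, I2 issues→IntU
[5] I1 exec-done
[6] I1 writes R1
[7] I2 reads
[8] I2 exec-done
[9] I2 writes R6
[10] I3 issues→IntU
[11] I3 reads, I4 issues→AddU
[12] I3 exec-done
[13] I3 writes R0
[14] I4 reads, I5 issues→IntU
[15] I5 reads
[16] I4 exec-done, I5 exec-done
[17] I4 writes R3, I5 writes R2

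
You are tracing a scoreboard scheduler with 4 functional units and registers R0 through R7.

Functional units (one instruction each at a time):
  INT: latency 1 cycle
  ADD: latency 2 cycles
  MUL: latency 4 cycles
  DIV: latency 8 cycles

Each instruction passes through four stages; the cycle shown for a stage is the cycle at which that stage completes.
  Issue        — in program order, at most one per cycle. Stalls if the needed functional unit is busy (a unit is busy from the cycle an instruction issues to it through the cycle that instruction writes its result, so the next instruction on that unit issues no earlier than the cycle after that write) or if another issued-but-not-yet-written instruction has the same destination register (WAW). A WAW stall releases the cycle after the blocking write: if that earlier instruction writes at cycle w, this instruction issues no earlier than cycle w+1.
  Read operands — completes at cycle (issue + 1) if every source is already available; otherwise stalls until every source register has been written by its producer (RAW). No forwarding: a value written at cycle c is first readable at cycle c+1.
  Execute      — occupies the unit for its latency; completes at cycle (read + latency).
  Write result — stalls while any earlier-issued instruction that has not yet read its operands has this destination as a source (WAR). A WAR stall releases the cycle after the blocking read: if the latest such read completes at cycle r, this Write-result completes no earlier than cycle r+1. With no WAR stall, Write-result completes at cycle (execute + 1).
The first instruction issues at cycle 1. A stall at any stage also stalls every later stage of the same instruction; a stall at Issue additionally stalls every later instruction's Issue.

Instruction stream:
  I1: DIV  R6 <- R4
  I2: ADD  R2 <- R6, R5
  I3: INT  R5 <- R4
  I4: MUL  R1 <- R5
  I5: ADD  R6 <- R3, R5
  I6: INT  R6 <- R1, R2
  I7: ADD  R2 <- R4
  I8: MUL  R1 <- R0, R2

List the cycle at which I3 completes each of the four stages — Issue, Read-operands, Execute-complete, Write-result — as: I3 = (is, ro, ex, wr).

I3 = (3, 4, 5, 13)

c1: I1→DIV
c2: I1 RO · I2→ADD
c3: I3→INT
c4: I3 RO · I4→MUL
c5: I3 EX
c10: I1 EX
c11: I1 WR R6
c12: I2 RO
c13: I3 WR R5
c14: I2 EX · I4 RO
c15: I2 WR R2
c16: I5→ADD
c17: I5 RO
c18: I4 EX
c19: I4 WR R1 · I5 EX
c20: I5 WR R6
c21: I6→INT
c22: I6 RO · I7→ADD
c23: I6 EX · I7 RO · I8→MUL
c24: I6 WR R6
c25: I7 EX
c26: I7 WR R2
c27: I8 RO
c31: I8 EX
c32: I8 WR R1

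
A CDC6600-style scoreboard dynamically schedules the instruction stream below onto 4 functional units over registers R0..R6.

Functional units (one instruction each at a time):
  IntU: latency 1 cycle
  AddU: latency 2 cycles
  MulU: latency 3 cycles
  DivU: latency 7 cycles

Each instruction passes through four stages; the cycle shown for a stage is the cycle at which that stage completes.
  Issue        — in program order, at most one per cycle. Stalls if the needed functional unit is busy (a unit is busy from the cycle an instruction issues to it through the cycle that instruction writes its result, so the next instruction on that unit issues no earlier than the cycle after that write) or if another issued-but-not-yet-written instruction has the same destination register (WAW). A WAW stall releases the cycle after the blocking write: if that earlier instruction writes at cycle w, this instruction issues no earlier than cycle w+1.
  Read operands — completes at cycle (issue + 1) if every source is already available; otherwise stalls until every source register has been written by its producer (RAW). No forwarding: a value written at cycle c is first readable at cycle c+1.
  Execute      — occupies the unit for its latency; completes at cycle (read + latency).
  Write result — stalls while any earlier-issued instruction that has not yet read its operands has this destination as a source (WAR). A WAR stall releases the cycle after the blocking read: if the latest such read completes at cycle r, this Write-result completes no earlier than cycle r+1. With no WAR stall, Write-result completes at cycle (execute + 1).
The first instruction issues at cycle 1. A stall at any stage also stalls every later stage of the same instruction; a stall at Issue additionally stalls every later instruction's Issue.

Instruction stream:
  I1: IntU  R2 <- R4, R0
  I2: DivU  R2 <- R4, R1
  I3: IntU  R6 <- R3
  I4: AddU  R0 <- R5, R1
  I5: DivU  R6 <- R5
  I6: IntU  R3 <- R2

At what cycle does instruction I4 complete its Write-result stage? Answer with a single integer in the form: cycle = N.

cycle = 11

t=1  I1→IntU
t=2  I1 RO
t=3  I1 EX
t=4  I1 WR R2
t=5  I2→DivU
t=6  I2 RO, I3→IntU
t=7  I3 RO, I4→AddU
t=8  I3 EX, I4 RO
t=9  I3 WR R6
t=10  I4 EX
t=11  I4 WR R0
t=13  I2 EX
t=14  I2 WR R2
t=15  I5→DivU
t=16  I5 RO, I6→IntU
t=17  I6 RO
t=18  I6 EX
t=19  I6 WR R3
t=23  I5 EX
t=24  I5 WR R6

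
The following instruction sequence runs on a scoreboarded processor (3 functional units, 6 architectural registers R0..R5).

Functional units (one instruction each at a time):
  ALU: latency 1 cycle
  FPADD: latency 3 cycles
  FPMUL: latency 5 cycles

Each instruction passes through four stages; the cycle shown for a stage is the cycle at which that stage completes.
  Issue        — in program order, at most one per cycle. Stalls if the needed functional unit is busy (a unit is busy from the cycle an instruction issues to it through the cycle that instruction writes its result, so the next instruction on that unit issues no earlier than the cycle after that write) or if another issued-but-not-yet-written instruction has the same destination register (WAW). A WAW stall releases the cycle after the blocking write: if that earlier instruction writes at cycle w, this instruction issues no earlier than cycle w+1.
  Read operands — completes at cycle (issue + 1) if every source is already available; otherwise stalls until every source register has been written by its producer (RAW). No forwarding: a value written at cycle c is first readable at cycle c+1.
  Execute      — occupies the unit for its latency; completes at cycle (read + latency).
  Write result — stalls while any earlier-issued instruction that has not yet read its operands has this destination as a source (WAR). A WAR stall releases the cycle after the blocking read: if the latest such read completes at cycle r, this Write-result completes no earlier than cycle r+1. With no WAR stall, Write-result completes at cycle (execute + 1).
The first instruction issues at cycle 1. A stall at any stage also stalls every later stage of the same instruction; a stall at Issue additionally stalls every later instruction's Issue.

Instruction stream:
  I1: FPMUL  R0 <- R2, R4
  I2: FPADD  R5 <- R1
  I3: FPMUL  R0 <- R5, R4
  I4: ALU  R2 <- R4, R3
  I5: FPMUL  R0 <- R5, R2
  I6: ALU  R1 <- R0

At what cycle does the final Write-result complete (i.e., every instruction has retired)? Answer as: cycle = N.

c1: I1→FPMUL
c2: I1 RO, I2→FPADD
c3: I2 RO
c6: I2 EX
c7: I1 EX, I2 WR R5
c8: I1 WR R0
c9: I3→FPMUL
c10: I3 RO, I4→ALU
c11: I4 RO
c12: I4 EX
c13: I4 WR R2
c15: I3 EX
c16: I3 WR R0
c17: I5→FPMUL
c18: I5 RO, I6→ALU
c23: I5 EX
c24: I5 WR R0
c25: I6 RO
c26: I6 EX
c27: I6 WR R1

cycle = 27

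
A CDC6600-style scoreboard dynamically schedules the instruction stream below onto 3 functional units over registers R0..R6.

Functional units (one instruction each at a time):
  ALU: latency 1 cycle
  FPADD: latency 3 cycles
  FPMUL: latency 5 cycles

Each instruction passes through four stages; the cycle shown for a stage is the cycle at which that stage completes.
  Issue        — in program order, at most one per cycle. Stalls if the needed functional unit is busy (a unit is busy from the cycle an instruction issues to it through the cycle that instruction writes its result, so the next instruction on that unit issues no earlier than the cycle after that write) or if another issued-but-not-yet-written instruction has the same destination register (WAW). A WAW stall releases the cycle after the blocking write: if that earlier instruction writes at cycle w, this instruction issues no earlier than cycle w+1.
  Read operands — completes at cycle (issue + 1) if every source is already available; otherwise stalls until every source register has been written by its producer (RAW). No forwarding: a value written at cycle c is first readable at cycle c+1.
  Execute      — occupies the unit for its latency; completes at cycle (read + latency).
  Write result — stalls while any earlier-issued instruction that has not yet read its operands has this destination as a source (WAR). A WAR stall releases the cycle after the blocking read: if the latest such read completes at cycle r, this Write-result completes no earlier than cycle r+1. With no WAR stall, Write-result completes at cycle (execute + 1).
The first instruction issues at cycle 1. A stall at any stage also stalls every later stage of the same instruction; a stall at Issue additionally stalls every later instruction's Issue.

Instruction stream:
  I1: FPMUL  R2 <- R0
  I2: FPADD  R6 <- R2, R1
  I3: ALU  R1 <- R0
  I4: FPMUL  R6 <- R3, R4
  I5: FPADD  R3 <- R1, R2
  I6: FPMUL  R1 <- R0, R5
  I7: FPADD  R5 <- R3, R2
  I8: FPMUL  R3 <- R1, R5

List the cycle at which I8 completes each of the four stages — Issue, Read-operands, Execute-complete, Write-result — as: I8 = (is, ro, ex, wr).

[1] I1 issues→FPMUL
[2] I1 reads; I2 issues→FPADD
[3] I3 issues→ALU
[4] I3 reads
[5] I3 exec-done
[7] I1 exec-done
[8] I1 writes R2
[9] I2 reads
[10] I3 writes R1
[12] I2 exec-done
[13] I2 writes R6
[14] I4 issues→FPMUL
[15] I4 reads; I5 issues→FPADD
[16] I5 reads
[19] I5 exec-done
[20] I4 exec-done; I5 writes R3
[21] I4 writes R6
[22] I6 issues→FPMUL
[23] I6 reads; I7 issues→FPADD
[24] I7 reads
[27] I7 exec-done
[28] I6 exec-done; I7 writes R5
[29] I6 writes R1
[30] I8 issues→FPMUL
[31] I8 reads
[36] I8 exec-done
[37] I8 writes R3

I8 = (30, 31, 36, 37)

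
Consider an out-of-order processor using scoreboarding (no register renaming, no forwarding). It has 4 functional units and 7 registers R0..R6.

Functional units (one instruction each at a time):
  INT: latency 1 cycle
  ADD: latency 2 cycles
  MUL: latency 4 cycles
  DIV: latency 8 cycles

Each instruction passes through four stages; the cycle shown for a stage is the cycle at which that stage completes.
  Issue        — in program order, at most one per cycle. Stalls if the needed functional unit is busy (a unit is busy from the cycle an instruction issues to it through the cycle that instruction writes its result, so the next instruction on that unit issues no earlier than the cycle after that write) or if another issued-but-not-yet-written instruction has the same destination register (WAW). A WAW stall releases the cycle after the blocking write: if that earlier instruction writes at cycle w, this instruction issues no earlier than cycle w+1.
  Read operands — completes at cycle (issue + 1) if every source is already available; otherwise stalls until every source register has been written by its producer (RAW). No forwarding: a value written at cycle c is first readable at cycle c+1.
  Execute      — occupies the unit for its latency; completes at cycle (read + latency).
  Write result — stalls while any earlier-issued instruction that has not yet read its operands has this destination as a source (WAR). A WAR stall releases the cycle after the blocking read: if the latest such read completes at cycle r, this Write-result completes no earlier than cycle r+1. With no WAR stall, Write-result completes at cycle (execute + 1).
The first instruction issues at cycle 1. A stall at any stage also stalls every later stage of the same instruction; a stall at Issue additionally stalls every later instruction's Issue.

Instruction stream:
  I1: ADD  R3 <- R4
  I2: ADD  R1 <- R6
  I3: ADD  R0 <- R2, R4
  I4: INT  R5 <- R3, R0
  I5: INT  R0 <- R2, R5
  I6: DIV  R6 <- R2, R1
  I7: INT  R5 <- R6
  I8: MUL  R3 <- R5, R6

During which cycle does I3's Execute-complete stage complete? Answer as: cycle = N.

t=1  issue I1 (ADD)
t=2  I1 read-ops
t=4  I1 finished on ADD
t=5  I1→R3
t=6  issue I2 (ADD)
t=7  I2 read-ops
t=9  I2 finished on ADD
t=10  I2→R1
t=11  issue I3 (ADD)
t=12  I3 read-ops · issue I4 (INT)
t=14  I3 finished on ADD
t=15  I3→R0
t=16  I4 read-ops
t=17  I4 finished on INT
t=18  I4→R5
t=19  issue I5 (INT)
t=20  I5 read-ops · issue I6 (DIV)
t=21  I5 finished on INT · I6 read-ops
t=22  I5→R0
t=23  issue I7 (INT)
t=24  issue I8 (MUL)
t=29  I6 finished on DIV
t=30  I6→R6
t=31  I7 read-ops
t=32  I7 finished on INT
t=33  I7→R5
t=34  I8 read-ops
t=38  I8 finished on MUL
t=39  I8→R3

cycle = 14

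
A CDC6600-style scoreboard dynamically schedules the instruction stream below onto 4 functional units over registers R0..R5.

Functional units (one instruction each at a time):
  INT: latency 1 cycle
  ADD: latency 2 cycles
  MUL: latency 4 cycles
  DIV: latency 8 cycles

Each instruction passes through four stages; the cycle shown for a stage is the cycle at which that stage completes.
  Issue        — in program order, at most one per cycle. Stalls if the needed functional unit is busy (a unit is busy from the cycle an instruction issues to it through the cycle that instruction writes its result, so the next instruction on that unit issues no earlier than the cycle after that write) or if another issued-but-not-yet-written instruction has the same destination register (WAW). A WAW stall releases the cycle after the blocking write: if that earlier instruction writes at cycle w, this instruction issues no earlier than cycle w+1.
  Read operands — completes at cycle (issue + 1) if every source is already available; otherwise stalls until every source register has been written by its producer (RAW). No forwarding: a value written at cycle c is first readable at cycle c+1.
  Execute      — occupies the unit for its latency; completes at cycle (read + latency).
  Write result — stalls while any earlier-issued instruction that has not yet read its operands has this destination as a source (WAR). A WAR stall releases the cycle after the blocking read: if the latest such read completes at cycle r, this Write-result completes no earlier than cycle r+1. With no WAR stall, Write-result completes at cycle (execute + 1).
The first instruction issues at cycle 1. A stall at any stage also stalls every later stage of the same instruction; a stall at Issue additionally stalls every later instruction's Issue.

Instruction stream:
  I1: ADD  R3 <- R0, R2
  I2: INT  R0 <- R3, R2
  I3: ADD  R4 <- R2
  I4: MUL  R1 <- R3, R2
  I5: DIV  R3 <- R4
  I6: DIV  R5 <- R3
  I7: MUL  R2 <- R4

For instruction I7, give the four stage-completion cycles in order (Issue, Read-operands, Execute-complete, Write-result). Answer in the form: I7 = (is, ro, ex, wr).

cycle 1: issue I1 (ADD)
cycle 2: I1 read-ops; issue I2 (INT)
cycle 4: I1 finished on ADD
cycle 5: I1→R3
cycle 6: I2 read-ops; issue I3 (ADD)
cycle 7: I2 finished on INT; I3 read-ops; issue I4 (MUL)
cycle 8: I2→R0; I4 read-ops; issue I5 (DIV)
cycle 9: I3 finished on ADD
cycle 10: I3→R4
cycle 11: I5 read-ops
cycle 12: I4 finished on MUL
cycle 13: I4→R1
cycle 19: I5 finished on DIV
cycle 20: I5→R3
cycle 21: issue I6 (DIV)
cycle 22: I6 read-ops; issue I7 (MUL)
cycle 23: I7 read-ops
cycle 27: I7 finished on MUL
cycle 28: I7→R2
cycle 30: I6 finished on DIV
cycle 31: I6→R5

I7 = (22, 23, 27, 28)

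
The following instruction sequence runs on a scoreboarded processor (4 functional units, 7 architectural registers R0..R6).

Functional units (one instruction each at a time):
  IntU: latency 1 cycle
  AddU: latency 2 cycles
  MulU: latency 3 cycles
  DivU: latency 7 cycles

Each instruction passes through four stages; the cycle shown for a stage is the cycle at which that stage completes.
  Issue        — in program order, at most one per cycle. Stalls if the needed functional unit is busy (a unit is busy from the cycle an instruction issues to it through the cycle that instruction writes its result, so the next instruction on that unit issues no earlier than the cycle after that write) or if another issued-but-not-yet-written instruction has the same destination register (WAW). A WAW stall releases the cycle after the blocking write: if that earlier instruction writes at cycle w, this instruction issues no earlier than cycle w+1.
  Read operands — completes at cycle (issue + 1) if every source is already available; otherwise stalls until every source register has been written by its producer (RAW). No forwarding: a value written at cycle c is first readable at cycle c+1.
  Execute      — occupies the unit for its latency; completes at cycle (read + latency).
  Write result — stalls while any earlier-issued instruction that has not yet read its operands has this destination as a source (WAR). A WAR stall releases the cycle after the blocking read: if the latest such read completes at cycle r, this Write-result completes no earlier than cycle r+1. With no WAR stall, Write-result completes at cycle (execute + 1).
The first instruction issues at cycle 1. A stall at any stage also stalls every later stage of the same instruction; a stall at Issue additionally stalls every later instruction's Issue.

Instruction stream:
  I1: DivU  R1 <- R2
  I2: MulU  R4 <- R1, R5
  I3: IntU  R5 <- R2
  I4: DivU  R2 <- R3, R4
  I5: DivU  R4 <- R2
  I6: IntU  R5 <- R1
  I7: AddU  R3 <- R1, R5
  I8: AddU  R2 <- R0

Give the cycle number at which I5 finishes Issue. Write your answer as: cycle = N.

t=1  I1 issues→DivU
t=2  I1 reads · I2 issues→MulU
t=3  I3 issues→IntU
t=4  I3 reads
t=5  I3 exec-done
t=9  I1 exec-done
t=10  I1 writes R1
t=11  I2 reads · I4 issues→DivU
t=12  I3 writes R5
t=14  I2 exec-done
t=15  I2 writes R4
t=16  I4 reads
t=23  I4 exec-done
t=24  I4 writes R2
t=25  I5 issues→DivU
t=26  I5 reads · I6 issues→IntU
t=27  I6 reads · I7 issues→AddU
t=28  I6 exec-done
t=29  I6 writes R5
t=30  I7 reads
t=32  I7 exec-done
t=33  I5 exec-done · I7 writes R3
t=34  I5 writes R4 · I8 issues→AddU
t=35  I8 reads
t=37  I8 exec-done
t=38  I8 writes R2

cycle = 25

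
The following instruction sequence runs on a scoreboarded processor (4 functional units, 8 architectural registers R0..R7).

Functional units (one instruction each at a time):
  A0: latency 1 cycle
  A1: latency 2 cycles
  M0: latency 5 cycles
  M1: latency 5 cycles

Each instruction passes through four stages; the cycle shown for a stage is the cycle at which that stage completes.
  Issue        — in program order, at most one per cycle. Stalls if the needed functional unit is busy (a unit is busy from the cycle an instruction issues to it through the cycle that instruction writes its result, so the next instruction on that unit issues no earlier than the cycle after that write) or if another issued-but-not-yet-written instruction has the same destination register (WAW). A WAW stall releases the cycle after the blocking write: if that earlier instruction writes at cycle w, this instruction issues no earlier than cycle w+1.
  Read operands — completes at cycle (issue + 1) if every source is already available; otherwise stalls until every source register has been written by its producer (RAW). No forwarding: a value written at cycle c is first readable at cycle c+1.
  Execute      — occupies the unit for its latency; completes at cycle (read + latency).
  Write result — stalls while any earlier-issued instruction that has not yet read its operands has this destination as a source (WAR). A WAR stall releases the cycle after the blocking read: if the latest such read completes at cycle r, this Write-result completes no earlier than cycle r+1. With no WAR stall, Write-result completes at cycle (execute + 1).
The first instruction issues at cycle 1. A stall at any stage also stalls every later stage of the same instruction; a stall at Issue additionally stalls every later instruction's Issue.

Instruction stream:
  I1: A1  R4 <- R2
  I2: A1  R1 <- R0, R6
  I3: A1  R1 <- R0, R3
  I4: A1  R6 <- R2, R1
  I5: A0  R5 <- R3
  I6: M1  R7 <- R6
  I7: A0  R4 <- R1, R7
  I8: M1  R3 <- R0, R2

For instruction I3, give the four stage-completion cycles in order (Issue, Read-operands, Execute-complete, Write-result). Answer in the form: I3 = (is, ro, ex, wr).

I3 = (11, 12, 14, 15)

I1  is:1  ro:2  ex:4  wr:5
I2  is:6  ro:7  ex:9  wr:10  — struct: A1 busy until I1 writes@5
I3  is:11  ro:12  ex:14  wr:15  — struct: A1 busy until I2 writes@10
I4  is:16  ro:17  ex:19  wr:20  — struct: A1 busy until I3 writes@15
I5  is:17  ro:18  ex:19  wr:20
I6  is:18  ro:21  ex:26  wr:27  — RAW R6: wait I4 write@20
I7  is:21  ro:28  ex:29  wr:30  — struct: A0 busy until I5 writes@20, RAW R7: wait I6 write@27
I8  is:28  ro:29  ex:34  wr:35  — struct: M1 busy until I6 writes@27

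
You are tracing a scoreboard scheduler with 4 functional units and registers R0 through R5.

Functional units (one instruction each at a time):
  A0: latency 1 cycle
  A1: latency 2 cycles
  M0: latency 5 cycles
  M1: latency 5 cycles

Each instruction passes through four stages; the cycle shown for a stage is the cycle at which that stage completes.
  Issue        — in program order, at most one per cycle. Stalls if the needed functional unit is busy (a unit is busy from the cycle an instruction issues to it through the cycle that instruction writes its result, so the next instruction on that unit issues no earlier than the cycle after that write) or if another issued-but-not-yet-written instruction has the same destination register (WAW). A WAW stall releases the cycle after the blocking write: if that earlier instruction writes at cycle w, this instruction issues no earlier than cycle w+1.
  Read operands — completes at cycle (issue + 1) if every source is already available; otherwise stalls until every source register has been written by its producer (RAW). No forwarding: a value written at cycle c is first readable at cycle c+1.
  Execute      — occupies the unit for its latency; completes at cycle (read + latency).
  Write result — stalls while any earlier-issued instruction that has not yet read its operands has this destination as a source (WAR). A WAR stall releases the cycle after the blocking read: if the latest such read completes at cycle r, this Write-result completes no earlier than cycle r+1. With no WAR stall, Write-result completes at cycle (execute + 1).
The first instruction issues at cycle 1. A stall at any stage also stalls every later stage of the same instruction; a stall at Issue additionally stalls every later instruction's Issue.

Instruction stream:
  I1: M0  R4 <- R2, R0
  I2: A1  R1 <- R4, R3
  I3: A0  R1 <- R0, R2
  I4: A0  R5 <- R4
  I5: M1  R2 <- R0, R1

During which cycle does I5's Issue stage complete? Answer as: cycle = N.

[1] I1 dispatched to M0
[2] I1 operands ready, I2 dispatched to A1
[7] I1 complete
[8] R4←I1
[9] I2 operands ready
[11] I2 complete
[12] R1←I2
[13] I3 dispatched to A0
[14] I3 operands ready
[15] I3 complete
[16] R1←I3
[17] I4 dispatched to A0
[18] I4 operands ready, I5 dispatched to M1
[19] I4 complete, I5 operands ready
[20] R5←I4
[24] I5 complete
[25] R2←I5

cycle = 18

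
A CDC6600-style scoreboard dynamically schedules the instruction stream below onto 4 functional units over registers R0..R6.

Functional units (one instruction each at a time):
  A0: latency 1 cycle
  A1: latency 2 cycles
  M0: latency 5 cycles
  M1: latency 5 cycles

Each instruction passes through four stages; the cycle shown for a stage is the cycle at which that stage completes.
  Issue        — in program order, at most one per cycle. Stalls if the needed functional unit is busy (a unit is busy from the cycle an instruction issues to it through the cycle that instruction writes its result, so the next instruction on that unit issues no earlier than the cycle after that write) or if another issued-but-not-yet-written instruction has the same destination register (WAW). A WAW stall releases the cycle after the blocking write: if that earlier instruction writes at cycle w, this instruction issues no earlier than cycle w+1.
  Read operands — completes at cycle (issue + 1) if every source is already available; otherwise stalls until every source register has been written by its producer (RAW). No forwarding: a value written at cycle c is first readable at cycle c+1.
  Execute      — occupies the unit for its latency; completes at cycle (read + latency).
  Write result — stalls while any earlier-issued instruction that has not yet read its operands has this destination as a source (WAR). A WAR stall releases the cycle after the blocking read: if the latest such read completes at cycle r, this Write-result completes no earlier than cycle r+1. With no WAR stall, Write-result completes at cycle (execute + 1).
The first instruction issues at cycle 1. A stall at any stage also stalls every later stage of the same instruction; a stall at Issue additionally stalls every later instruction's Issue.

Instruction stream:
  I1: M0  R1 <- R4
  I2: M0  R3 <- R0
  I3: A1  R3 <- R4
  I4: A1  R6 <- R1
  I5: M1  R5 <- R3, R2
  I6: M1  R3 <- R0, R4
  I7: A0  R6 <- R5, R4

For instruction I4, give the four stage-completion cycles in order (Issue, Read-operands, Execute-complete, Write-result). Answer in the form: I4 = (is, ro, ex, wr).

I1: IS=1 RO=2 EX=7 WR=8
I2: IS=9 RO=10 EX=15 WR=16  [struct: M0 busy until I1 writes@8]
I3: IS=17 RO=18 EX=20 WR=21  [WAW R3: wait I2 write@16]
I4: IS=22 RO=23 EX=25 WR=26  [struct: A1 busy until I3 writes@21]
I5: IS=23 RO=24 EX=29 WR=30
I6: IS=31 RO=32 EX=37 WR=38  [struct: M1 busy until I5 writes@30]
I7: IS=32 RO=33 EX=34 WR=35

I4 = (22, 23, 25, 26)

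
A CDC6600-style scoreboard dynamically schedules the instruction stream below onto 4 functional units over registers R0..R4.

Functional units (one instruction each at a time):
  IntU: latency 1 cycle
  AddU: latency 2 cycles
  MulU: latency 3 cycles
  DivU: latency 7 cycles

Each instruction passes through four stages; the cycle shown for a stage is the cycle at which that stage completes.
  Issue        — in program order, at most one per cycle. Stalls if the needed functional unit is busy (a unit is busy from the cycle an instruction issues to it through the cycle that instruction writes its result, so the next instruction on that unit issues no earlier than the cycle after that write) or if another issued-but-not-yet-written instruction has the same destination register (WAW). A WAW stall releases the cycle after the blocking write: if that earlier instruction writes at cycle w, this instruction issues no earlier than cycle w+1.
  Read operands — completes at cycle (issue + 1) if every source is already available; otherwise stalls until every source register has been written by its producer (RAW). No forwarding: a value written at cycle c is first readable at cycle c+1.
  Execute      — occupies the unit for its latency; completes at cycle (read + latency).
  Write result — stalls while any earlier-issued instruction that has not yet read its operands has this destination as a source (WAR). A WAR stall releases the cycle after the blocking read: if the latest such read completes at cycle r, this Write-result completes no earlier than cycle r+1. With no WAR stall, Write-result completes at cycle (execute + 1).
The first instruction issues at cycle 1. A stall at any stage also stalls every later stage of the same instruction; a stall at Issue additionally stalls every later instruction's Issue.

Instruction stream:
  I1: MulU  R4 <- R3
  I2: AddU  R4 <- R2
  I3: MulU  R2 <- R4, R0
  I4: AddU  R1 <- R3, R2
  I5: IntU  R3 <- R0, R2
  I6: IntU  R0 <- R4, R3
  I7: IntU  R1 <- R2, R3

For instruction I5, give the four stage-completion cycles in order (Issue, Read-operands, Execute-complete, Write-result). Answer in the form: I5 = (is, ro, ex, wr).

I5 = (13, 17, 18, 19)

[I1] 1/2/5/6
[I2] 7/8/10/11  (WAW R4: wait I1 write@6)
[I3] 8/12/15/16  (RAW R4: wait I2 write@11)
[I4] 12/17/19/20  (struct: AddU busy until I2 writes@11; RAW R2: wait I3 write@16)
[I5] 13/17/18/19  (RAW R2: wait I3 write@16)
[I6] 20/21/22/23  (struct: IntU busy until I5 writes@19)
[I7] 24/25/26/27  (struct: IntU busy until I6 writes@23)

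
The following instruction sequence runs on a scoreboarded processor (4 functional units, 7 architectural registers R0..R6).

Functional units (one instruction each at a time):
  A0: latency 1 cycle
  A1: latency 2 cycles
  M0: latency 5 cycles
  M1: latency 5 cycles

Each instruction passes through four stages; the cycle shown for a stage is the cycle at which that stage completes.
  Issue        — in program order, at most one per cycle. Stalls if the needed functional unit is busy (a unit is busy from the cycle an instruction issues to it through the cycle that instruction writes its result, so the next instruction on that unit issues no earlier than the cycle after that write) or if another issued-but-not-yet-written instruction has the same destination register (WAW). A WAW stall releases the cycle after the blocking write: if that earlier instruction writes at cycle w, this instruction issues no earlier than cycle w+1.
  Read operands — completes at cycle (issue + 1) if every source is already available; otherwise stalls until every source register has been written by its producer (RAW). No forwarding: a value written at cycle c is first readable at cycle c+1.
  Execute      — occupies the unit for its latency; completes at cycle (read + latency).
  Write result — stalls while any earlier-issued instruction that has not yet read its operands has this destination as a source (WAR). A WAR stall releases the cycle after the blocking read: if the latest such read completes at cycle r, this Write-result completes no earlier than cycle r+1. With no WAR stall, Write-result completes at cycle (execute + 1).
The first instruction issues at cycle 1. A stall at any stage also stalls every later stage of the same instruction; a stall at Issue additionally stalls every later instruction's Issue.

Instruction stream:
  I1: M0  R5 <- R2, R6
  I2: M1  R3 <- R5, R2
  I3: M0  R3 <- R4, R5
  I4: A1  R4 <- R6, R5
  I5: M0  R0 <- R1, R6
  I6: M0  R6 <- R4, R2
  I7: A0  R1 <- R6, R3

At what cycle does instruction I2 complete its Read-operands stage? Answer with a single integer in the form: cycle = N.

cycle = 9

c1: issue I1 (M0)
c2: I1 read-ops; issue I2 (M1)
c7: I1 finished on M0
c8: I1→R5
c9: I2 read-ops
c14: I2 finished on M1
c15: I2→R3
c16: issue I3 (M0)
c17: I3 read-ops; issue I4 (A1)
c18: I4 read-ops
c20: I4 finished on A1
c21: I4→R4
c22: I3 finished on M0
c23: I3→R3
c24: issue I5 (M0)
c25: I5 read-ops
c30: I5 finished on M0
c31: I5→R0
c32: issue I6 (M0)
c33: I6 read-ops; issue I7 (A0)
c38: I6 finished on M0
c39: I6→R6
c40: I7 read-ops
c41: I7 finished on A0
c42: I7→R1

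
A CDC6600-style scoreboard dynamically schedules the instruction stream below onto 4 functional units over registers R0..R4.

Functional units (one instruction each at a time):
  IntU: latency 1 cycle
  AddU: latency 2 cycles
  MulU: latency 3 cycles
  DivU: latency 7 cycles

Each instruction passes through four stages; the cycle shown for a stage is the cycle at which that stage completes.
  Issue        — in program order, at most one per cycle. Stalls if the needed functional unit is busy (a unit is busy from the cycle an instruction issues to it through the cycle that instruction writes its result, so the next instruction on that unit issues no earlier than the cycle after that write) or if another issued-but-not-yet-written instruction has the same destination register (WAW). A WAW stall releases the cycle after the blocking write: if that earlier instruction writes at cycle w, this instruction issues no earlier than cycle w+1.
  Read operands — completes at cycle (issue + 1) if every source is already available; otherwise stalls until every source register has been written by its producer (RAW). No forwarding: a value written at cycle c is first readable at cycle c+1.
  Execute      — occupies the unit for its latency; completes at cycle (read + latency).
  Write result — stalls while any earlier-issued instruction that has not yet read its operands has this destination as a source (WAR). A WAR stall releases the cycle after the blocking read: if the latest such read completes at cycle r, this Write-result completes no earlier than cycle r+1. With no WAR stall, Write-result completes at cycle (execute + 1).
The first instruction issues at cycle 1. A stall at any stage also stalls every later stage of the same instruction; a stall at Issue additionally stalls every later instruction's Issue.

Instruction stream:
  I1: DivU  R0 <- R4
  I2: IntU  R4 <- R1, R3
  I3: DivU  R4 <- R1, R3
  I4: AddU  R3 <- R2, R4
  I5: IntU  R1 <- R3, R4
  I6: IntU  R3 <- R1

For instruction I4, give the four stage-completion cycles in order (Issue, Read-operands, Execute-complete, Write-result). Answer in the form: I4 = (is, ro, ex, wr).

cycle 1: issue I1 (DivU)
cycle 2: I1 read-ops · issue I2 (IntU)
cycle 3: I2 read-ops
cycle 4: I2 finished on IntU
cycle 5: I2→R4
cycle 9: I1 finished on DivU
cycle 10: I1→R0
cycle 11: issue I3 (DivU)
cycle 12: I3 read-ops · issue I4 (AddU)
cycle 13: issue I5 (IntU)
cycle 19: I3 finished on DivU
cycle 20: I3→R4
cycle 21: I4 read-ops
cycle 23: I4 finished on AddU
cycle 24: I4→R3
cycle 25: I5 read-ops
cycle 26: I5 finished on IntU
cycle 27: I5→R1
cycle 28: issue I6 (IntU)
cycle 29: I6 read-ops
cycle 30: I6 finished on IntU
cycle 31: I6→R3

I4 = (12, 21, 23, 24)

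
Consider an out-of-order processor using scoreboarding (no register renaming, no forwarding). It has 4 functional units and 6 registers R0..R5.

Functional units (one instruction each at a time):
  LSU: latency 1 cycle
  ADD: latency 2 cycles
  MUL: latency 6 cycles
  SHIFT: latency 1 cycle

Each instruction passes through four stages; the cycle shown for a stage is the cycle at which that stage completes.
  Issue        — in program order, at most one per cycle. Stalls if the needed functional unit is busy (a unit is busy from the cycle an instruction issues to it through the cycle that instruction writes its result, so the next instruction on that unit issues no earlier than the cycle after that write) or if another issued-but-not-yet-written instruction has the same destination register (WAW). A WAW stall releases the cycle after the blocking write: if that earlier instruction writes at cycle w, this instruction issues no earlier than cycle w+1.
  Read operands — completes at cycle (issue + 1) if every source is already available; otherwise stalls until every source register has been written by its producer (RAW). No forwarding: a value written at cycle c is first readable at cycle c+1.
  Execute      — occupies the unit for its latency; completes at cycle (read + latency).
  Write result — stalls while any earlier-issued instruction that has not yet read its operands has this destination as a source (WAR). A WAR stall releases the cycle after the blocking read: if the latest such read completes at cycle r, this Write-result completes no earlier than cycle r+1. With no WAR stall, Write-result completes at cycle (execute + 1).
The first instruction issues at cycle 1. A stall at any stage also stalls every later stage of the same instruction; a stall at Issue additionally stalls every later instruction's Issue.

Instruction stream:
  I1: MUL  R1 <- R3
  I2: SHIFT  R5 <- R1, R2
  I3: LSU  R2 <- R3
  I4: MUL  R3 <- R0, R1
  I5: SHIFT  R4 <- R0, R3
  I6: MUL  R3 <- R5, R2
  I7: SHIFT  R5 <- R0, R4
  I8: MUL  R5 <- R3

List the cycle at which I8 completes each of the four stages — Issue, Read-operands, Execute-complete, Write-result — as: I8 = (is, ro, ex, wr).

  I1 | 1 | 2 | 8 | 9
  I2 | 2 | 10 | 11 | 12   RAW R1: wait I1 write@9
  I3 | 3 | 4 | 5 | 11   WAR R2: wait I2 read@10
  I4 | 10 | 11 | 17 | 18   struct: MUL busy until I1 writes@9
  I5 | 13 | 19 | 20 | 21   struct: SHIFT busy until I2 writes@12 · RAW R3: wait I4 write@18
  I6 | 19 | 20 | 26 | 27   struct: MUL busy until I4 writes@18
  I7 | 22 | 23 | 24 | 25   struct: SHIFT busy until I5 writes@21
  I8 | 28 | 29 | 35 | 36   struct: MUL busy until I6 writes@27

I8 = (28, 29, 35, 36)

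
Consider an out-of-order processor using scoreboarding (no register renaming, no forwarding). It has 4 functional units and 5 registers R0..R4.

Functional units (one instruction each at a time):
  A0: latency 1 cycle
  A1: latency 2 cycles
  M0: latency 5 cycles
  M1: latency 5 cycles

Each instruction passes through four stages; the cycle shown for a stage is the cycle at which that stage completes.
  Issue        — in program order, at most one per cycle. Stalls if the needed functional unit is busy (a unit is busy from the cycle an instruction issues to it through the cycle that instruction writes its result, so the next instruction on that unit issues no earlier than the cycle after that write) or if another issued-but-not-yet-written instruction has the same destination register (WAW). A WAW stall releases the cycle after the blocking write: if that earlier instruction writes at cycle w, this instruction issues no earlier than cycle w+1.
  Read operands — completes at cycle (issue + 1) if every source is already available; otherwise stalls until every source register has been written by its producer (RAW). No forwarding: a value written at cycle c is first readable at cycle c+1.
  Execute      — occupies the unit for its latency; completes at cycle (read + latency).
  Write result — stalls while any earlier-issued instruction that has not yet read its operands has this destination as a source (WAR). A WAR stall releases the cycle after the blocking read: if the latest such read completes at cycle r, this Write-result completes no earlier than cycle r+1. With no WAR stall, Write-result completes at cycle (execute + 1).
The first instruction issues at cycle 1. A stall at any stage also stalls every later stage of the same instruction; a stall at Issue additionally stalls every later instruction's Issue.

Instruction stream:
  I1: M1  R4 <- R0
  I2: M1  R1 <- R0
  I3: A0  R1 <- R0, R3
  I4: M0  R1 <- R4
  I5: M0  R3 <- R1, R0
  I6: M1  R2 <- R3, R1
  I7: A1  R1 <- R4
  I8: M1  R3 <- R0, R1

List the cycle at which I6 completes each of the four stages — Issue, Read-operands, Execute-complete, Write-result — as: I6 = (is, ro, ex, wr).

I1  is:1  ro:2  ex:7  wr:8
I2  is:9  ro:10  ex:15  wr:16  — struct: M1 busy until I1 writes@8
I3  is:17  ro:18  ex:19  wr:20  — WAW R1: wait I2 write@16
I4  is:21  ro:22  ex:27  wr:28  — WAW R1: wait I3 write@20
I5  is:29  ro:30  ex:35  wr:36  — struct: M0 busy until I4 writes@28
I6  is:30  ro:37  ex:42  wr:43  — RAW R3: wait I5 write@36
I7  is:31  ro:32  ex:34  wr:38  — WAR R1: wait I6 read@37
I8  is:44  ro:45  ex:50  wr:51  — struct: M1 busy until I6 writes@43

I6 = (30, 37, 42, 43)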